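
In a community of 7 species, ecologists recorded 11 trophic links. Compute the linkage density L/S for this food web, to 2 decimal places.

L/S = 1.57

There are L = 11 links among S = 7 species.
L/S = 11/7 = 1.5714 ≈ 1.57.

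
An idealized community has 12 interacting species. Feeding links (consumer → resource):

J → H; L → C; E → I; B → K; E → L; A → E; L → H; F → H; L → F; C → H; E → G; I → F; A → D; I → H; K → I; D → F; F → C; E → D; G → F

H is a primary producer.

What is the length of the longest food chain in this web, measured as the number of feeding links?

One longest chain: H → C → F → G → E → A.
It has 6 species and 5 links.

5 links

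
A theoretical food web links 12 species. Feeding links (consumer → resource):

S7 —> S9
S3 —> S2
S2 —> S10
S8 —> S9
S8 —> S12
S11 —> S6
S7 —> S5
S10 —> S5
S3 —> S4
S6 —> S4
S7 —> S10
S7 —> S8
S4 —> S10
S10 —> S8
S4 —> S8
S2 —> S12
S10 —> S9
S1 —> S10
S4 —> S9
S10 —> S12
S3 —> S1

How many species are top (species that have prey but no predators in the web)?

3

Top species (has prey, but nothing eats it): S7, S3, S11.
Count: 3.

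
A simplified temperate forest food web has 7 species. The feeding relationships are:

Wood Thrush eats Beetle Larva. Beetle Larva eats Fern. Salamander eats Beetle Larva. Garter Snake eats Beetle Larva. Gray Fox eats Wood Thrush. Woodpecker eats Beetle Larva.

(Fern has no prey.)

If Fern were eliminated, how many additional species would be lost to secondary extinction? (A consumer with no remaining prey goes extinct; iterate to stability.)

6

Remove Fern.
Round 1: Beetle Larva (all prey gone) → extinct.
Round 2: Salamander (all prey gone), Wood Thrush (all prey gone), Garter Snake (all prey gone), Woodpecker (all prey gone) → extinct.
Round 3: Gray Fox (all prey gone) → extinct.
No further losses. Total secondary extinctions: 6.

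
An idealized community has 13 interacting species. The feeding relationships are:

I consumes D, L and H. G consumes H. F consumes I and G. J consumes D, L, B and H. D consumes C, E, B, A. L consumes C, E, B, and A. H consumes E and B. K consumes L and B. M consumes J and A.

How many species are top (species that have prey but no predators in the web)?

3

Top species (has prey, but nothing eats it): K, F, M.
Count: 3.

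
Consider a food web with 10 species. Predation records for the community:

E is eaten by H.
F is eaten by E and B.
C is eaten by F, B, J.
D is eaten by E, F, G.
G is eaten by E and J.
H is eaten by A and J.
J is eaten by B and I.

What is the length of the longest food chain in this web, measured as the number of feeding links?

One longest chain: D → F → E → H → J → I.
It has 6 species and 5 links.

5 links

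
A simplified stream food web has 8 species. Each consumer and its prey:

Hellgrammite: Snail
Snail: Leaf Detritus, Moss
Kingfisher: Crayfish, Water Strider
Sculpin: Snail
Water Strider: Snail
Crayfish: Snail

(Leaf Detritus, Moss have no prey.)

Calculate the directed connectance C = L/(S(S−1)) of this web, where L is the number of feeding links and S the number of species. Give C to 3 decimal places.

C = 0.143

The web has S = 8 species and L = 8 feeding links.
C = L / (S(S−1)) = 8 / 56 = 0.1429 ≈ 0.143.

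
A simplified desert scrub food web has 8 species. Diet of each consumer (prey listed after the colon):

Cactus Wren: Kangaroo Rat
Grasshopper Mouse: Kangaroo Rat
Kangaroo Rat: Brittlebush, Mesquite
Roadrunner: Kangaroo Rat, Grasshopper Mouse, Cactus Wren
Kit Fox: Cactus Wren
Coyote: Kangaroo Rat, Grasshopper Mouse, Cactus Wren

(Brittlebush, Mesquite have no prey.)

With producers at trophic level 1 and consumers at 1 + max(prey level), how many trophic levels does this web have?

4

Producers (level 1): Brittlebush, Mesquite.
Brittlebush → Kangaroo Rat → Grasshopper Mouse → Coyote gives Coyote level 4.
No species has a prey at level 4, so no species reaches level 5.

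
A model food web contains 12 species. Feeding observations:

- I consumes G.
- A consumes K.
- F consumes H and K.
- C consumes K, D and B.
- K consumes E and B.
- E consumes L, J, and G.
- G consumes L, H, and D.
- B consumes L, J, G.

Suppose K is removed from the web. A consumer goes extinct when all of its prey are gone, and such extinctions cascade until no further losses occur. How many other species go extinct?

Remove K.
Round 1: A (all prey gone) → extinct.
No further losses. Total secondary extinctions: 1.

1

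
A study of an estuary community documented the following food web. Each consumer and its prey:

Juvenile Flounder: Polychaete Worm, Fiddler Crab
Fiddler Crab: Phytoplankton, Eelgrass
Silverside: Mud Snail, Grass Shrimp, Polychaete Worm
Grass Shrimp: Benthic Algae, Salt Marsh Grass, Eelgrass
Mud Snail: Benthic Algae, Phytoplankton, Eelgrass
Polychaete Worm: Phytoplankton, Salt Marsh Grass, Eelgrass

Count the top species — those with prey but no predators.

2

Top species (has prey, but nothing eats it): Juvenile Flounder, Silverside.
Count: 2.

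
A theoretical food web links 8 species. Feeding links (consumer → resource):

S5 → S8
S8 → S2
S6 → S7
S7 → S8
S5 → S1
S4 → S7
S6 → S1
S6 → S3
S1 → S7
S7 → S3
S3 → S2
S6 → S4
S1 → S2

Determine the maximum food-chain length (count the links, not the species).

One longest chain: S2 → S3 → S7 → S1 → S5.
It has 5 species and 4 links.

4 links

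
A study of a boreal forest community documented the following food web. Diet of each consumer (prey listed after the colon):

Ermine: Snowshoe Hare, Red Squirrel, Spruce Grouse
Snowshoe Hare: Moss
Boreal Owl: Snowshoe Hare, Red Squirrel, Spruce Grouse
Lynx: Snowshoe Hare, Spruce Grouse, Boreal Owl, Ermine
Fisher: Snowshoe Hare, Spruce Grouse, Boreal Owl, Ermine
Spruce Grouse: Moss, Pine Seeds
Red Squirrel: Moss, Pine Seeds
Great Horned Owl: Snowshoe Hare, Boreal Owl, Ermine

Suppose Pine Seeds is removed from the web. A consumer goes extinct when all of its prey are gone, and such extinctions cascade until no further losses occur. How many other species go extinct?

Remove Pine Seeds.
Every predator of it retains at least one other prey: Red Squirrel still has Moss; Spruce Grouse still has Moss.
No consumer loses all prey, so no secondary extinctions occur.

0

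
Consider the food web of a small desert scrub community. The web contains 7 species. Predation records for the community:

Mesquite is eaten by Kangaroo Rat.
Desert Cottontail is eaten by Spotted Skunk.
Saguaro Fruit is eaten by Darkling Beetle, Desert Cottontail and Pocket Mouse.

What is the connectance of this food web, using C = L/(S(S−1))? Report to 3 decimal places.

The web has S = 7 species and L = 5 feeding links.
C = L / (S(S−1)) = 5 / 42 = 0.1190 ≈ 0.119.

C = 0.119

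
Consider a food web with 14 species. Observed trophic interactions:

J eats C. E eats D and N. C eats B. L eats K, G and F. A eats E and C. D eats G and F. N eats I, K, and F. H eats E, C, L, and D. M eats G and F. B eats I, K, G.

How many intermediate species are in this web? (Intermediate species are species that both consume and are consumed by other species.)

Intermediate species (has both prey and predators): N, D, L, B, E, C.
Count: 6.

6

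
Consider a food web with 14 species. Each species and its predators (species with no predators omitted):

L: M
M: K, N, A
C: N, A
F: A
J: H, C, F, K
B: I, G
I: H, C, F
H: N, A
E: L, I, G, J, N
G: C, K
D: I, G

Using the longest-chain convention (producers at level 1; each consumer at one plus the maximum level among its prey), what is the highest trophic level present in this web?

Producers (level 1): D, E, B.
E → L → M → K gives K level 4.
No species has a prey at level 4, so no species reaches level 5.

4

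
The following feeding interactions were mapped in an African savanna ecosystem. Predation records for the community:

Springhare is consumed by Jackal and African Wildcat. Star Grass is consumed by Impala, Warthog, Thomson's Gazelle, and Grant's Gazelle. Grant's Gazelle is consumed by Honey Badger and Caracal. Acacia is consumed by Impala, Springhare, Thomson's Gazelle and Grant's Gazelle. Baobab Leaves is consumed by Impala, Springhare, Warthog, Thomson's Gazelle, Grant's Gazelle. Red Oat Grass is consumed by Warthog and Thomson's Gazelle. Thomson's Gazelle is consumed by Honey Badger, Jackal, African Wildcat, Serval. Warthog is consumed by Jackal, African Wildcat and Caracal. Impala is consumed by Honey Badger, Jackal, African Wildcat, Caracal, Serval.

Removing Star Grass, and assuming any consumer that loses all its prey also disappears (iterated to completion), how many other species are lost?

0

Remove Star Grass.
Every predator of it retains at least one other prey: Thomson's Gazelle still has Acacia, Baobab Leaves, Red Oat Grass; Warthog still has Baobab Leaves, Red Oat Grass; Impala still has Acacia, Baobab Leaves; Grant's Gazelle still has Acacia, Baobab Leaves.
No consumer loses all prey, so no secondary extinctions occur.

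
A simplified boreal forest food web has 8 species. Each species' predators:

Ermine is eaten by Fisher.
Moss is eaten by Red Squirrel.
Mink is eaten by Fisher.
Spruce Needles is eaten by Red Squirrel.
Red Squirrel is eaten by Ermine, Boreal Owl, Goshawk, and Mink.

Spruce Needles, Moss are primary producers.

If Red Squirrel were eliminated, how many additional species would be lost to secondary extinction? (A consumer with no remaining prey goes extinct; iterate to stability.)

Remove Red Squirrel.
Round 1: Ermine (all prey gone), Goshawk (all prey gone), Mink (all prey gone), Boreal Owl (all prey gone) → extinct.
Round 2: Fisher (all prey gone) → extinct.
No further losses. Total secondary extinctions: 5.

5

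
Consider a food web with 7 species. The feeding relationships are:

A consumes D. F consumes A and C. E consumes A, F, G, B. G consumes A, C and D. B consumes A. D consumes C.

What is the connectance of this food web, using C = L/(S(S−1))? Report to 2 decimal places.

C = 0.29

The web has S = 7 species and L = 12 feeding links.
C = L / (S(S−1)) = 12 / 42 = 0.2857 ≈ 0.29.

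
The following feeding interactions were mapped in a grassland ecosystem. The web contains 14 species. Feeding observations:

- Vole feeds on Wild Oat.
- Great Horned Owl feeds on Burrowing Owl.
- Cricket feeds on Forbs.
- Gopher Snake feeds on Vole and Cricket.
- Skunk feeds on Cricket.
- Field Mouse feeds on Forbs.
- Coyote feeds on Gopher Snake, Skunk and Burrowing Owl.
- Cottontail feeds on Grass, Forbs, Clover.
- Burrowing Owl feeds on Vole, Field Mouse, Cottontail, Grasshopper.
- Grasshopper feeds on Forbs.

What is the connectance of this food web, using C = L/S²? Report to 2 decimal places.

C = 0.09

The web has S = 14 species and L = 18 feeding links.
C = L / S² = 18 / 196 = 0.0918 ≈ 0.09.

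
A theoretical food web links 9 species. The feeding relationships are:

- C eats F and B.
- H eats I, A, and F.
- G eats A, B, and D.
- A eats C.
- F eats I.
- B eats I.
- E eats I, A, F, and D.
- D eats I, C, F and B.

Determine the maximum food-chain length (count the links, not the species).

4 links

One longest chain: I → F → C → A → E.
It has 5 species and 4 links.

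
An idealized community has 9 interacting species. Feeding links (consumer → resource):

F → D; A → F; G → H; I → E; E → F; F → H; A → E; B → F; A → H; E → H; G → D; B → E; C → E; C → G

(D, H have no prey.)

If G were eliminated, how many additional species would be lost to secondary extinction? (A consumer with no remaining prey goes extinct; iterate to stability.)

Remove G.
Every predator of it retains at least one other prey: C still has E.
No consumer loses all prey, so no secondary extinctions occur.

0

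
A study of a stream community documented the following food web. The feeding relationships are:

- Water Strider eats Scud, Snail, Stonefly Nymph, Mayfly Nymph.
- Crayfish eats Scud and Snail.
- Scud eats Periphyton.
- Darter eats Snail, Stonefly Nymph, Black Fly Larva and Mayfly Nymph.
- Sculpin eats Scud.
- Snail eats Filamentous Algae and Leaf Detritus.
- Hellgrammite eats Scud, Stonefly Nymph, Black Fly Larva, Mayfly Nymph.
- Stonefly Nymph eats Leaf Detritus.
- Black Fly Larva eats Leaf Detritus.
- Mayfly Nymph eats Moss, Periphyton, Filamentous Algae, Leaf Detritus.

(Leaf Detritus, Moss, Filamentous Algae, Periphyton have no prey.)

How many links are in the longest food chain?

2 links

One longest chain: Leaf Detritus → Stonefly Nymph → Darter.
It has 3 species and 2 links.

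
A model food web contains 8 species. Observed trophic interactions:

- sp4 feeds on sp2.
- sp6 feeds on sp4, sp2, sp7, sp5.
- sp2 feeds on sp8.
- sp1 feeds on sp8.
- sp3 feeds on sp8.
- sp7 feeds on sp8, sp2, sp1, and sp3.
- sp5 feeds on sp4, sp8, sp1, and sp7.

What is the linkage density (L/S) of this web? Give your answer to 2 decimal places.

L/S = 2.00

There are L = 16 links among S = 8 species.
L/S = 16/8 = 2.0000 ≈ 2.00.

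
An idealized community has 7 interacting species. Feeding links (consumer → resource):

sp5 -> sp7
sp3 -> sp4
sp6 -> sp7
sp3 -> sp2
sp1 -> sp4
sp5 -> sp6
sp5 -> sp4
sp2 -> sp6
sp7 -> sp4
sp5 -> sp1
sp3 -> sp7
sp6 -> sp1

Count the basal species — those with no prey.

1

Basal species (no prey listed): sp4.
Count: 1.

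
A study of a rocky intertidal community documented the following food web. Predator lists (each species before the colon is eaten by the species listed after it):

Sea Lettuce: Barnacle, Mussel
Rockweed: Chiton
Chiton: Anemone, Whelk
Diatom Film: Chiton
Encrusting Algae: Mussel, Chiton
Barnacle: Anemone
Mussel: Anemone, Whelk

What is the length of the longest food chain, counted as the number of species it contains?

One longest chain: Sea Lettuce → Barnacle → Anemone.
It has 3 species and 2 links.

3 species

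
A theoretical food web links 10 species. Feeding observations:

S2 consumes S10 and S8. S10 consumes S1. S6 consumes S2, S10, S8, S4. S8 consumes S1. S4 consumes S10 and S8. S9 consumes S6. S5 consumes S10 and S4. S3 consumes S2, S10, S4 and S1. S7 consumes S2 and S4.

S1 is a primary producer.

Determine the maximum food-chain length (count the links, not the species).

4 links

One longest chain: S1 → S10 → S4 → S6 → S9.
It has 5 species and 4 links.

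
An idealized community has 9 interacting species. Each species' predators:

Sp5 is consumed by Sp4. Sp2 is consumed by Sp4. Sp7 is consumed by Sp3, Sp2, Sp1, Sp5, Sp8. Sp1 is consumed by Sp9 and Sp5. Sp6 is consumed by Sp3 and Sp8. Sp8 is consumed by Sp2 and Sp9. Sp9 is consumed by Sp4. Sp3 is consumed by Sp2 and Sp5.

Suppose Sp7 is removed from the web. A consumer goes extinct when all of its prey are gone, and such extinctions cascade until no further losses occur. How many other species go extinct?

Remove Sp7.
Round 1: Sp1 (all prey gone) → extinct.
No further losses. Total secondary extinctions: 1.

1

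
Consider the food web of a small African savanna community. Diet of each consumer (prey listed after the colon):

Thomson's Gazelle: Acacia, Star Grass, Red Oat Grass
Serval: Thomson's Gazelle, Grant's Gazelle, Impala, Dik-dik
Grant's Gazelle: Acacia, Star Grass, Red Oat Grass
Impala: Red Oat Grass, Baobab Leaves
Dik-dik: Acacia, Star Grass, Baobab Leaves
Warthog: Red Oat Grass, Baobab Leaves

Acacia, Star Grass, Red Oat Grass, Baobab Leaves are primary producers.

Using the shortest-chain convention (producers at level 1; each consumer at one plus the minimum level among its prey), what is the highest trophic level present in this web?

3

Producers (level 1): Acacia, Star Grass, Red Oat Grass, Baobab Leaves.
Following each consumer down to its lowest-level prey: Acacia → Dik-dik → Serval (levels 1 through 3).
All prey of Serval (Dik-dik 2, Thomson's Gazelle 2, Grant's Gazelle 2, Impala 2) are at level 2 or above, so Serval is at level 1 + 2 = 3.
Every consumer has at least one prey at level 2 or below, so none exceeds level 3.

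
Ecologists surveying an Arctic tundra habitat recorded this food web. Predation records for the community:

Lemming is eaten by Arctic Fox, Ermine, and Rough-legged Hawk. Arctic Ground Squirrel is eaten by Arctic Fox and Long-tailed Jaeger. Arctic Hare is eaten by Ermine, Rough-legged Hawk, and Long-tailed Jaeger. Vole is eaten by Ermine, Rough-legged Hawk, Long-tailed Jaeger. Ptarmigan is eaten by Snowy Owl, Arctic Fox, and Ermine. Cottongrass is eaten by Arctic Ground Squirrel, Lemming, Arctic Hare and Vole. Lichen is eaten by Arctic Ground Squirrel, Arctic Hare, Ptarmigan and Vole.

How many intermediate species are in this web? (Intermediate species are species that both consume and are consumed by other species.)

Intermediate species (has both prey and predators): Ptarmigan, Vole, Arctic Hare, Arctic Ground Squirrel, Lemming.
Count: 5.

5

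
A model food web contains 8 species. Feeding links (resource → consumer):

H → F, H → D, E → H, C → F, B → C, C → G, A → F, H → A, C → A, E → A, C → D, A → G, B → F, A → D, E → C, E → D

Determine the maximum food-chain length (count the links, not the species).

3 links

One longest chain: E → H → A → F.
It has 4 species and 3 links.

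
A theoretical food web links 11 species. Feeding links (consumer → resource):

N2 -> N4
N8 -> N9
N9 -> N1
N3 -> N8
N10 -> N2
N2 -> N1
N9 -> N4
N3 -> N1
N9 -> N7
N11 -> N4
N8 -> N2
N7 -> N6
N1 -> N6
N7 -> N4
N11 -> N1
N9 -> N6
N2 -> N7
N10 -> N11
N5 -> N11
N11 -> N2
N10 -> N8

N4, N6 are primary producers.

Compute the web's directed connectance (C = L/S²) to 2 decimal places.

C = 0.17

The web has S = 11 species and L = 21 feeding links.
C = L / S² = 21 / 121 = 0.1736 ≈ 0.17.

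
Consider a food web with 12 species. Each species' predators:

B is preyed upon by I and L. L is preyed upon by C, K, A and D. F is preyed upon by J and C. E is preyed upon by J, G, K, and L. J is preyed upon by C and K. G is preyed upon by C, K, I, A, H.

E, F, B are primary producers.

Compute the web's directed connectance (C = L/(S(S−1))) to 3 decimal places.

C = 0.144

The web has S = 12 species and L = 19 feeding links.
C = L / (S(S−1)) = 19 / 132 = 0.1439 ≈ 0.144.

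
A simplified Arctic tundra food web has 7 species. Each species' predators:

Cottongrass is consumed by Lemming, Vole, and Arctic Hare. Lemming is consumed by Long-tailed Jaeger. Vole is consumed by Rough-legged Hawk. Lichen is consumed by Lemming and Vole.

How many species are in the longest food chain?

3 species

One longest chain: Cottongrass → Vole → Rough-legged Hawk.
It has 3 species and 2 links.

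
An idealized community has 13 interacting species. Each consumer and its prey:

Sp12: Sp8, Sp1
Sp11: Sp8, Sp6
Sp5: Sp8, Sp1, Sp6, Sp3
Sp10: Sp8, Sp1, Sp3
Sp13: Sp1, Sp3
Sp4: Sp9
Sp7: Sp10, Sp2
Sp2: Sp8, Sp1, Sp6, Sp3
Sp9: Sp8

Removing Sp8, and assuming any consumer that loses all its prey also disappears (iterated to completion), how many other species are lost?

2

Remove Sp8.
Round 1: Sp9 (all prey gone) → extinct.
Round 2: Sp4 (all prey gone) → extinct.
No further losses. Total secondary extinctions: 2.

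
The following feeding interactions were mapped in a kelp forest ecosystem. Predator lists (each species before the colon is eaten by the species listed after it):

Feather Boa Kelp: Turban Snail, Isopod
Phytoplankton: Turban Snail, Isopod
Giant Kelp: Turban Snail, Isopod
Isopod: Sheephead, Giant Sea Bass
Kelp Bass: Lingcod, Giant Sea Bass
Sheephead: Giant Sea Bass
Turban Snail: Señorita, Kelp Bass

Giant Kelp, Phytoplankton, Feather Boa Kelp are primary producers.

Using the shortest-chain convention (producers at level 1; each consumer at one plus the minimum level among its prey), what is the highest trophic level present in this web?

4

Producers (level 1): Giant Kelp, Phytoplankton, Feather Boa Kelp.
Following each consumer down to its lowest-level prey: Giant Kelp → Turban Snail → Kelp Bass → Lingcod (levels 1 through 4).
All prey of Lingcod (Kelp Bass 3) are at level 3 or above, so Lingcod is at level 1 + 3 = 4.
Every consumer has at least one prey at level 3 or below, so none exceeds level 4.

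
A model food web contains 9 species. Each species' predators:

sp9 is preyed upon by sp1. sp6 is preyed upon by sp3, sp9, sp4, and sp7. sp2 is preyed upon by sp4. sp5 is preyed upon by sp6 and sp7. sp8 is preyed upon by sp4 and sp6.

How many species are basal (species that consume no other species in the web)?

3

Basal species (no prey listed): sp5, sp8, sp2.
Count: 3.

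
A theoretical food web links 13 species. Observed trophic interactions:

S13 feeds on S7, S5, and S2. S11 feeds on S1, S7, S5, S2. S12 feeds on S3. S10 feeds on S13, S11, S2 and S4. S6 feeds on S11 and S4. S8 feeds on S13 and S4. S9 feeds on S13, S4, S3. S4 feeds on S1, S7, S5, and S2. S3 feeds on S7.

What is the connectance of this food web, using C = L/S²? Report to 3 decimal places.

The web has S = 13 species and L = 24 feeding links.
C = L / S² = 24 / 169 = 0.1420 ≈ 0.142.

C = 0.142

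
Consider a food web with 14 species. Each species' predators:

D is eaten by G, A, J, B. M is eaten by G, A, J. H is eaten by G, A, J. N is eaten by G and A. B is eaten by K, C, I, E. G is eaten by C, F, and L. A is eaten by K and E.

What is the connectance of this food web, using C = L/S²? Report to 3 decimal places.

C = 0.107

The web has S = 14 species and L = 21 feeding links.
C = L / S² = 21 / 196 = 0.1071 ≈ 0.107.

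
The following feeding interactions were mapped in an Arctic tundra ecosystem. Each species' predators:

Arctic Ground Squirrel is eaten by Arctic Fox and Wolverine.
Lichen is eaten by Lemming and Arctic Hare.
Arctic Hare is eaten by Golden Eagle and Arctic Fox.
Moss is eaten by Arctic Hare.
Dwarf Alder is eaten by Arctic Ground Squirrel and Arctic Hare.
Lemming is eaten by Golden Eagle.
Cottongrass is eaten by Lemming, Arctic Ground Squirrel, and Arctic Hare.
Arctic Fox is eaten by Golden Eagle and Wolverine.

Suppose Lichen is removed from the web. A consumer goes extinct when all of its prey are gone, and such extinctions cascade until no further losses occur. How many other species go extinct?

Remove Lichen.
Every predator of it retains at least one other prey: Arctic Hare still has Dwarf Alder, Moss, Cottongrass; Lemming still has Cottongrass.
No consumer loses all prey, so no secondary extinctions occur.

0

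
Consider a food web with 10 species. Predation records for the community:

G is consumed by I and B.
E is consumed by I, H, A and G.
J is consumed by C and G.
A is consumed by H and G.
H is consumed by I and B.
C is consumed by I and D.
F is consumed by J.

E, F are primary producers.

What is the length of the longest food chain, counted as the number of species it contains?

4 species

One longest chain: F → J → G → B.
It has 4 species and 3 links.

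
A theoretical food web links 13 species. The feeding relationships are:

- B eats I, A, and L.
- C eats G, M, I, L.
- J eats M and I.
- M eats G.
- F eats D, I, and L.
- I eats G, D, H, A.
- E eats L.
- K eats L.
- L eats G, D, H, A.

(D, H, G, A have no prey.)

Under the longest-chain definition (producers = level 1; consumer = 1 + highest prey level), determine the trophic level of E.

D is a producer → level 1.
L eats D (level 1); other prey at levels: H 1, G 1, A 1 → level 2.
E eats L → level 3.

Trophic level 3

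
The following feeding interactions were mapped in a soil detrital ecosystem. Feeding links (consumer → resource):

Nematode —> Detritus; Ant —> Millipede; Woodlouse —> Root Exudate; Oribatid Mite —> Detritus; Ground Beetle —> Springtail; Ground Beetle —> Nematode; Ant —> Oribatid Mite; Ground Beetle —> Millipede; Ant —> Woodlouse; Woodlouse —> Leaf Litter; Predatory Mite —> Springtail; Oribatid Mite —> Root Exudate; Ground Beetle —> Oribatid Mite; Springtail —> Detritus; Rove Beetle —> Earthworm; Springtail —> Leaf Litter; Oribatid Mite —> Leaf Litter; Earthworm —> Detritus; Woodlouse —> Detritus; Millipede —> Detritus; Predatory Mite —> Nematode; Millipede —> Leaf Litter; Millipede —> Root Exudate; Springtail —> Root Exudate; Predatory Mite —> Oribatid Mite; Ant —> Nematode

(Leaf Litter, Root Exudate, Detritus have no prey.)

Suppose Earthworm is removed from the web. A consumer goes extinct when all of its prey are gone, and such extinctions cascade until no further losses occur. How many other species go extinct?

Remove Earthworm.
Round 1: Rove Beetle (all prey gone) → extinct.
No further losses. Total secondary extinctions: 1.

1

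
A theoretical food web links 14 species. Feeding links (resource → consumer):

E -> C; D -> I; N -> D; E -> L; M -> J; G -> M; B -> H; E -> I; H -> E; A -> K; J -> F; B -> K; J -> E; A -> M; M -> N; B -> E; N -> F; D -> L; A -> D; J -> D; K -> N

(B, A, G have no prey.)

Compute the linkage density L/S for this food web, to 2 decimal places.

L/S = 1.50

There are L = 21 links among S = 14 species.
L/S = 21/14 = 1.5000 ≈ 1.50.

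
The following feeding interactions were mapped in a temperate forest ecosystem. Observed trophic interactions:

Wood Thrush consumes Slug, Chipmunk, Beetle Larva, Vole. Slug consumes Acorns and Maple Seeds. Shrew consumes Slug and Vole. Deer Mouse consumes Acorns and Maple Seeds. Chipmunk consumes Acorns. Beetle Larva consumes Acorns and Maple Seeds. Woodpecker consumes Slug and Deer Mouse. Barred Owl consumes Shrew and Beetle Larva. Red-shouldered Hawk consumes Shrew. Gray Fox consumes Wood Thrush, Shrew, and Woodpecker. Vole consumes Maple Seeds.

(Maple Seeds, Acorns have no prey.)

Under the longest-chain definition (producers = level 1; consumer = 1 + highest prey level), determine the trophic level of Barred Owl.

Trophic level 4

Maple Seeds is a producer → level 1.
Slug eats Maple Seeds (level 1); other prey at levels: Acorns 1 → level 2.
Shrew eats Slug (level 2); other prey at levels: Vole 2 → level 3.
Barred Owl eats Shrew (level 3); other prey at levels: Beetle Larva 2 → level 4.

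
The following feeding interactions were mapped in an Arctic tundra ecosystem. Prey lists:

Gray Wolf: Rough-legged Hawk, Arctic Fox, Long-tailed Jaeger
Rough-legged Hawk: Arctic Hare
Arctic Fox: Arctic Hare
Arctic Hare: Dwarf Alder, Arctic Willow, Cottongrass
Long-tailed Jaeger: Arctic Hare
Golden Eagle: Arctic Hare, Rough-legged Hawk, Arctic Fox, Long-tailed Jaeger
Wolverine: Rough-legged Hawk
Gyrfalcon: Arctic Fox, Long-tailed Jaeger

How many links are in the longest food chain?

3 links

One longest chain: Dwarf Alder → Arctic Hare → Rough-legged Hawk → Wolverine.
It has 4 species and 3 links.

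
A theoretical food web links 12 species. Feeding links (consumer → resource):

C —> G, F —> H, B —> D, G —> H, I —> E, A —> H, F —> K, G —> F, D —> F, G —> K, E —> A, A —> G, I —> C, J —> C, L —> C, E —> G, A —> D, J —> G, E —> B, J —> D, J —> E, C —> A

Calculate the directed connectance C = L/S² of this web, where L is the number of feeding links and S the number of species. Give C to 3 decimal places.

C = 0.153

The web has S = 12 species and L = 22 feeding links.
C = L / S² = 22 / 144 = 0.1528 ≈ 0.153.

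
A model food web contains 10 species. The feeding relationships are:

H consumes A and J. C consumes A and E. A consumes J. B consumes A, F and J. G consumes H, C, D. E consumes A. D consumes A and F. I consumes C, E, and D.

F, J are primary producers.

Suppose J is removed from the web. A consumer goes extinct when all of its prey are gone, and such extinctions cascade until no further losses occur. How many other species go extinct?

Remove J.
Round 1: A (all prey gone) → extinct.
Round 2: H (all prey gone), E (all prey gone) → extinct.
Round 3: C (all prey gone) → extinct.
No further losses. Total secondary extinctions: 4.

4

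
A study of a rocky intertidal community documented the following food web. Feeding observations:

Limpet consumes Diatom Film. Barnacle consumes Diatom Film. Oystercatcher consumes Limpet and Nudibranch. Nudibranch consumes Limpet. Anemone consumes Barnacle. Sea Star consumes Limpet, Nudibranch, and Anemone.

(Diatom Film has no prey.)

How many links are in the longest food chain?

3 links

One longest chain: Diatom Film → Limpet → Nudibranch → Oystercatcher.
It has 4 species and 3 links.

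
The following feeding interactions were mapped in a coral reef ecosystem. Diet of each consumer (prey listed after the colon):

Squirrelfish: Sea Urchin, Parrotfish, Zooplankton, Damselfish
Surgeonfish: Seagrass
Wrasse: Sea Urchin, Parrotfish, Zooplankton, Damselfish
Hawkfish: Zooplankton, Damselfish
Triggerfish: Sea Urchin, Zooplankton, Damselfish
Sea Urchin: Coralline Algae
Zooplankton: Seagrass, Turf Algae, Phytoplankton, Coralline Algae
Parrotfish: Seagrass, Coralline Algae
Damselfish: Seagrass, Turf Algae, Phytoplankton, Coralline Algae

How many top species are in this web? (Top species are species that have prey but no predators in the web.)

5

Top species (has prey, but nothing eats it): Surgeonfish, Squirrelfish, Wrasse, Triggerfish, Hawkfish.
Count: 5.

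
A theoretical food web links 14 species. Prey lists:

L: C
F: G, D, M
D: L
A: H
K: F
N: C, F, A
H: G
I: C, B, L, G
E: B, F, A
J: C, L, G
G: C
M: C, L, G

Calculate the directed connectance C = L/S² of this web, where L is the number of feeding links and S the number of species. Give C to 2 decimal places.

C = 0.13

The web has S = 14 species and L = 25 feeding links.
C = L / S² = 25 / 196 = 0.1276 ≈ 0.13.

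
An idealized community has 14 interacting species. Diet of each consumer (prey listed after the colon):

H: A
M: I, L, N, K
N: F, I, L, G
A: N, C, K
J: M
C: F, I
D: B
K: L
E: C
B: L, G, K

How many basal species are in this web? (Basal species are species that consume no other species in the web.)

Basal species (no prey listed): F, I, L, G.
Count: 4.

4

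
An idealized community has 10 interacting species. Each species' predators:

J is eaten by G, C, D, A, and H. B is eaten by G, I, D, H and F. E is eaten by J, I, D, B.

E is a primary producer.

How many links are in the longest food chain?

One longest chain: E → J → A.
It has 3 species and 2 links.

2 links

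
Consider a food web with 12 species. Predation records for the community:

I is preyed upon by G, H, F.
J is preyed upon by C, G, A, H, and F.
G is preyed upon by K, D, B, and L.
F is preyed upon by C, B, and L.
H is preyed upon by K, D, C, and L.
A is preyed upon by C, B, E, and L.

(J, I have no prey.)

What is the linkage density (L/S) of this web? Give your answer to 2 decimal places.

There are L = 23 links among S = 12 species.
L/S = 23/12 = 1.9167 ≈ 1.92.

L/S = 1.92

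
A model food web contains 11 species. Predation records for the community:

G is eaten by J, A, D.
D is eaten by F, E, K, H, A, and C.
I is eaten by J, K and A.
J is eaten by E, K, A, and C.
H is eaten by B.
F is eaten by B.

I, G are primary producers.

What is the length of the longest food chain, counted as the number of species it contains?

4 species

One longest chain: G → D → H → B.
It has 4 species and 3 links.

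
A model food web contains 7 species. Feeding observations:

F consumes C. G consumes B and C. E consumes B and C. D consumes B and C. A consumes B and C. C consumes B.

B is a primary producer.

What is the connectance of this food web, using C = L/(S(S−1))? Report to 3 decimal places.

C = 0.238

The web has S = 7 species and L = 10 feeding links.
C = L / (S(S−1)) = 10 / 42 = 0.2381 ≈ 0.238.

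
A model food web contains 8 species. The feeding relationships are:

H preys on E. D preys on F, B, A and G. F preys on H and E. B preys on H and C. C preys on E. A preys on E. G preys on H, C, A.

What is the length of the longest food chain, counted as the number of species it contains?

4 species

One longest chain: E → H → F → D.
It has 4 species and 3 links.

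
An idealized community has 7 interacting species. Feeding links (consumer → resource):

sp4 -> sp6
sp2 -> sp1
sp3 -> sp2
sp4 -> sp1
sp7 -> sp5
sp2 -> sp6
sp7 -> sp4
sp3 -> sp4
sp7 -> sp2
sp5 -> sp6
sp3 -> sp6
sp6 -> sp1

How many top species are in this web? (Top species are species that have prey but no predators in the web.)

2

Top species (has prey, but nothing eats it): sp7, sp3.
Count: 2.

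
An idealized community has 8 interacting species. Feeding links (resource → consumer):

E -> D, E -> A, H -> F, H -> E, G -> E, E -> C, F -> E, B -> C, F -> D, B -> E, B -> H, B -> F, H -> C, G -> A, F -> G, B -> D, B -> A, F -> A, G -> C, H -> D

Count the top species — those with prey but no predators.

3

Top species (has prey, but nothing eats it): D, A, C.
Count: 3.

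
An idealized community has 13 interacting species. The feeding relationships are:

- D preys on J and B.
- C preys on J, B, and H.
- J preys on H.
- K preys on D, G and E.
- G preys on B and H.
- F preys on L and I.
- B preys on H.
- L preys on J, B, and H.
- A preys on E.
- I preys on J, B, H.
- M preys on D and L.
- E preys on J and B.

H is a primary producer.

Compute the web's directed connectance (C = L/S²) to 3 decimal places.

The web has S = 13 species and L = 25 feeding links.
C = L / S² = 25 / 169 = 0.1479 ≈ 0.148.

C = 0.148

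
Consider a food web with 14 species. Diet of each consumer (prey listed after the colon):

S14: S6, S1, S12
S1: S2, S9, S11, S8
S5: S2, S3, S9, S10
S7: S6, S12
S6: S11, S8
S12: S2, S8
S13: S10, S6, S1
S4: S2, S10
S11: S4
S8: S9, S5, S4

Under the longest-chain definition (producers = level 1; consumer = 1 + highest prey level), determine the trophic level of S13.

S2 is a producer → level 1.
S4 eats S2 (level 1); other prey at levels: S10 1 → level 2.
S11 eats S4 → level 3.
S6 eats S11 (level 3); other prey at levels: S8 3 → level 4.
S13 eats S6 (level 4); other prey at levels: S10 1, S1 4 → level 5.

Trophic level 5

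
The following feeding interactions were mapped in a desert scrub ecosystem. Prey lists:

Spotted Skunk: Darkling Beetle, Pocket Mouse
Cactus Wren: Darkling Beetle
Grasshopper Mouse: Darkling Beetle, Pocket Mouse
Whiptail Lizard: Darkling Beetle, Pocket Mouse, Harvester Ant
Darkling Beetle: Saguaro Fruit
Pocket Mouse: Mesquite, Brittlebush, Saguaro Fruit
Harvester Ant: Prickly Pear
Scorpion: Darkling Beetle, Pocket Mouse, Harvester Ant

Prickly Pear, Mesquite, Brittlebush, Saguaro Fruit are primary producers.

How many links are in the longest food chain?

One longest chain: Saguaro Fruit → Darkling Beetle → Scorpion.
It has 3 species and 2 links.

2 links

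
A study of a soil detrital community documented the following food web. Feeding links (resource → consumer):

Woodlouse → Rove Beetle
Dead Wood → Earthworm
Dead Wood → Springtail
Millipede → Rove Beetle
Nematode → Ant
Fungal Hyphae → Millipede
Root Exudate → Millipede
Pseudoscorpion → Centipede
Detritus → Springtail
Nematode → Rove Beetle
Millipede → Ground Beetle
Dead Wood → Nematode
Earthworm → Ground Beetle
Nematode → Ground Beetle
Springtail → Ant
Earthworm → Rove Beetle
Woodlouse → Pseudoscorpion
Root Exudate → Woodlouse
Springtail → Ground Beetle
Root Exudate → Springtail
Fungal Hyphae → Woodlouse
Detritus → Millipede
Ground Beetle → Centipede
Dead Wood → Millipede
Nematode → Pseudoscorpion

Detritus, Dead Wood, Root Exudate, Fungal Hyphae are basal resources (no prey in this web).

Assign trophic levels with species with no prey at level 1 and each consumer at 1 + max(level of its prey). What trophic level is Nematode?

Trophic level 2

Dead Wood has no prey (basal) → level 1.
Nematode eats Dead Wood → level 2.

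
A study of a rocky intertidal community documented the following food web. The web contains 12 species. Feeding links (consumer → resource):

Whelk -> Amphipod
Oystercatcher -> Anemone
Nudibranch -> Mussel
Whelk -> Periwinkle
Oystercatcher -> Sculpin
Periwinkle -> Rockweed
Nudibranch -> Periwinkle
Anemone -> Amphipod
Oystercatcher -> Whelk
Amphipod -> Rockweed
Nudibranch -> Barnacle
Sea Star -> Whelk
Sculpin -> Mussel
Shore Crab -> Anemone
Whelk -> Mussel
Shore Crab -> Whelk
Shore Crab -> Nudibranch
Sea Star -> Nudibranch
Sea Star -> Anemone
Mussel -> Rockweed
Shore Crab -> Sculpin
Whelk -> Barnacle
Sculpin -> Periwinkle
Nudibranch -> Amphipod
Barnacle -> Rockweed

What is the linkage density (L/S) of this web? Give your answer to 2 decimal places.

L/S = 2.08

There are L = 25 links among S = 12 species.
L/S = 25/12 = 2.0833 ≈ 2.08.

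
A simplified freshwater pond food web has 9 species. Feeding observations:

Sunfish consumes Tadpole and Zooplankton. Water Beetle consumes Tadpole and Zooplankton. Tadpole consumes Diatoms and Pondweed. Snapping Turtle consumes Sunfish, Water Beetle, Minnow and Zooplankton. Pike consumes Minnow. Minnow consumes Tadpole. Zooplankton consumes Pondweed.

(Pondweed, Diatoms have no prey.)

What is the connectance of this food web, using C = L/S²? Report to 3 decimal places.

The web has S = 9 species and L = 13 feeding links.
C = L / S² = 13 / 81 = 0.1605 ≈ 0.160.

C = 0.160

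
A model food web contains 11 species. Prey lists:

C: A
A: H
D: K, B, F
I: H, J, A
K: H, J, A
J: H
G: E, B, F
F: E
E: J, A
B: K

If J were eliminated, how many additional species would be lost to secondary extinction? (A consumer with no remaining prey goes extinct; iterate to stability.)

Remove J.
Every predator of it retains at least one other prey: K still has H, A; I still has H, A; E still has A.
No consumer loses all prey, so no secondary extinctions occur.

0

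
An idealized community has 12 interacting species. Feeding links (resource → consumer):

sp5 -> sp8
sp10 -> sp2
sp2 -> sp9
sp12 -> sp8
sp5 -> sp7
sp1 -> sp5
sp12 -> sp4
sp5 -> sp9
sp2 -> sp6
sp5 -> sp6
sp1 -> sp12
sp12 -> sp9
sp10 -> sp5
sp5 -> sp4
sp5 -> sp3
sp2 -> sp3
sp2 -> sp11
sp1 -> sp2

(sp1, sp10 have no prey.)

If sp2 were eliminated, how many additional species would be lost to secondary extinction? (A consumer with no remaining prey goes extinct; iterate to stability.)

1

Remove sp2.
Round 1: sp11 (all prey gone) → extinct.
No further losses. Total secondary extinctions: 1.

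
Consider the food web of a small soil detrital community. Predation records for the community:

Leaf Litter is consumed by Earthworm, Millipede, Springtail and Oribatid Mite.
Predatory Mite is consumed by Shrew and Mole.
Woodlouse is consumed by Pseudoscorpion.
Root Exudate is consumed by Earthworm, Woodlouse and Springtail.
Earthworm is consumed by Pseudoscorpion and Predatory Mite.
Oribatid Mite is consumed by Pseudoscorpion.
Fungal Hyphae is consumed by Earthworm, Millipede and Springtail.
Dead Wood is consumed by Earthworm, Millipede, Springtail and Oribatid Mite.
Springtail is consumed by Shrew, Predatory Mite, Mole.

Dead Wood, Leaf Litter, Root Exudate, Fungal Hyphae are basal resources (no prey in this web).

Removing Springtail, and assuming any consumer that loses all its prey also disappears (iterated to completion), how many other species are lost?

0

Remove Springtail.
Every predator of it retains at least one other prey: Predatory Mite still has Earthworm; Mole still has Predatory Mite; Shrew still has Predatory Mite.
No consumer loses all prey, so no secondary extinctions occur.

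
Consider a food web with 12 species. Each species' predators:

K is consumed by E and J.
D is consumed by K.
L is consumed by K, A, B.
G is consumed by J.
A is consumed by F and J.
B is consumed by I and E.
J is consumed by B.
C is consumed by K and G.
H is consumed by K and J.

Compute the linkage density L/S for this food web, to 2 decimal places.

L/S = 1.33

There are L = 16 links among S = 12 species.
L/S = 16/12 = 1.3333 ≈ 1.33.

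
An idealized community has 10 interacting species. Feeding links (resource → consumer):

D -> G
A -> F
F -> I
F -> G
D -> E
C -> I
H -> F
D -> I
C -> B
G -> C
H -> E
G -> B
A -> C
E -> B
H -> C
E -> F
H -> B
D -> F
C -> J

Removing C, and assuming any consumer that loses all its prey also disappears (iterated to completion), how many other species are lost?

1

Remove C.
Round 1: J (all prey gone) → extinct.
No further losses. Total secondary extinctions: 1.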